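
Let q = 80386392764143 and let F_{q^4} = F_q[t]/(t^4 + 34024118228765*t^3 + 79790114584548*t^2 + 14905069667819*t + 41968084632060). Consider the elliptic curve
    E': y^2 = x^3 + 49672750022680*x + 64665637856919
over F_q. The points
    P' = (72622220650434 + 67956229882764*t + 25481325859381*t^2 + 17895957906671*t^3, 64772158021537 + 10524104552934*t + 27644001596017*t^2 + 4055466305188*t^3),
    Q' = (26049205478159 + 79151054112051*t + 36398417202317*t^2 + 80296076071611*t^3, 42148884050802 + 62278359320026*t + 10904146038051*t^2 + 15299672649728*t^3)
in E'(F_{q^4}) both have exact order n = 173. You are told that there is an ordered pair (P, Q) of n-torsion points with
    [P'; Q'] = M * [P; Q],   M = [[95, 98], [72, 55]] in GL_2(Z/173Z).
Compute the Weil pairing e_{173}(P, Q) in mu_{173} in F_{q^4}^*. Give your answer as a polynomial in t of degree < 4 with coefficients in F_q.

65770423490133 + 62062448136415*t + 66619881593127*t^2 + 12919371302297*t^3

e_{173}(aP+bQ,cP+dQ) = e_{173}(P,Q)^(ad-bc); with (a,b,c,d)=(95,98,72,55) this gives the det-173 law.
So e_{173}(P,Q) = e_{173}(P',Q')^{161}, since 72*161 = 1 mod 173.
n = 173 = (10101101)_2 (8 bits, wt 5); accumulate f_{173,P'}(Q'+S)/f_{173,P'}(S) along the 7-step ladder.
Miller gives e_{173}(P',Q') = 60857203615932 + 11512472148391*t + 11508216373112*t^2 + 19113635502139*t^3 in F_{80386392764143^4}.
(60857203615932 + 11512472148391*t + 11508216373112*t^2 + 19113635502139*t^3)^{161} mod (80386392764143,f) = 65770423490133 + 62062448136415*t + 66619881593127*t^2 + 12919371302297*t^3.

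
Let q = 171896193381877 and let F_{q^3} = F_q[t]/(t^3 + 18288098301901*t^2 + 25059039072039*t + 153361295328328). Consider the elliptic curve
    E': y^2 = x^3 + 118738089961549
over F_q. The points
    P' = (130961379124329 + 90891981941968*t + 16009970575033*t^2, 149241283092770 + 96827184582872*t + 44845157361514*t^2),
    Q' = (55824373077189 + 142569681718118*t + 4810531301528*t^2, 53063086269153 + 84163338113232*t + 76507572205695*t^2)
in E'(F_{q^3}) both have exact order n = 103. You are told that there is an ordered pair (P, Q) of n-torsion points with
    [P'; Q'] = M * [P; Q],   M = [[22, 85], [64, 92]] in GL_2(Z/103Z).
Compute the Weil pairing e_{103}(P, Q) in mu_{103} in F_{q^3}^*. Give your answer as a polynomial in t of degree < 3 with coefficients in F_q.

e_{103}(aP+bQ,cP+dQ) = e_{103}(P,Q)^(ad-bc); with (a,b,c,d)=(22,85,64,92) this gives the det-103 law.
det M = 22*92 - 85*64 = -3416 = 86 (mod 103); 86^{-1} = 6 (mod 103).
Miller loop for e_{103} over F_{171896193381877^3}: bits of 103 = 1100111; 6 double steps + 4 add steps, l/v at each.
Miller gives e_{103}(P',Q') = 108833874316586 + 16505090693516*t + 15803895967430*t^2 in F_{171896193381877^3}.
Hence e(P,Q) = 25959714547135 + 136520106678553*t + 60946675898114*t^2 in F_{171896193381877^3}^*.

25959714547135 + 136520106678553*t + 60946675898114*t^2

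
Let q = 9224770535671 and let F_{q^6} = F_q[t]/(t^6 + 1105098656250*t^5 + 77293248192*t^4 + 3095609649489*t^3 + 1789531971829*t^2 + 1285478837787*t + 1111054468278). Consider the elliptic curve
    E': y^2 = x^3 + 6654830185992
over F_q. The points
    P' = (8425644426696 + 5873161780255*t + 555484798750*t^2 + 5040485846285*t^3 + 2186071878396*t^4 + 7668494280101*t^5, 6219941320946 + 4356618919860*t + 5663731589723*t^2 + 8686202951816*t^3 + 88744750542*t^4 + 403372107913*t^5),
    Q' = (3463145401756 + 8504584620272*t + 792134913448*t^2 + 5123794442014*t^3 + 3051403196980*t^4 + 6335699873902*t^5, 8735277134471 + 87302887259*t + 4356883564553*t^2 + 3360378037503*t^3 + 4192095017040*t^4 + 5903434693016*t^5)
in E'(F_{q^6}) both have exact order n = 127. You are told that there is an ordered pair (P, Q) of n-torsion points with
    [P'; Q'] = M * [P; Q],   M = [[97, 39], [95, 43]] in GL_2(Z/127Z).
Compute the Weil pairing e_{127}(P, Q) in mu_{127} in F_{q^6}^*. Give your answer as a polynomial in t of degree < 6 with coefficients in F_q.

7941465255312 + 6112316160343*t + 1564583038394*t^2 + 346208660252*t^3 + 7399971110062*t^4 + 7082542786480*t^5

e_{127} is bilinear + alternating on E[127], so e_{127}(97*P + 39*Q, 95*P + 43*Q) = e_{127}(P,Q)^(97*43-39*95).
det(M) mod 127 = 85; its inverse in (Z/127)^* is 3 (check: 85*3 mod 127 = 1).
n = 127 = (1111111)_2 (7 bits, wt 7); accumulate f_{127,P'}(Q'+S)/f_{127,P'}(S) along the 6-step ladder.
So e_{127}(P',Q') = 8888091113405 + 5971281873631*t + 5538754340715*t^2 + 1091840201101*t^3 + 2780609448122*t^4 + 8460385652556*t^5.
Finally e_{127}(P,Q) = 7941465255312 + 6112316160343*t + 1564583038394*t^2 + 346208660252*t^3 + 7399971110062*t^4 + 7082542786480*t^5.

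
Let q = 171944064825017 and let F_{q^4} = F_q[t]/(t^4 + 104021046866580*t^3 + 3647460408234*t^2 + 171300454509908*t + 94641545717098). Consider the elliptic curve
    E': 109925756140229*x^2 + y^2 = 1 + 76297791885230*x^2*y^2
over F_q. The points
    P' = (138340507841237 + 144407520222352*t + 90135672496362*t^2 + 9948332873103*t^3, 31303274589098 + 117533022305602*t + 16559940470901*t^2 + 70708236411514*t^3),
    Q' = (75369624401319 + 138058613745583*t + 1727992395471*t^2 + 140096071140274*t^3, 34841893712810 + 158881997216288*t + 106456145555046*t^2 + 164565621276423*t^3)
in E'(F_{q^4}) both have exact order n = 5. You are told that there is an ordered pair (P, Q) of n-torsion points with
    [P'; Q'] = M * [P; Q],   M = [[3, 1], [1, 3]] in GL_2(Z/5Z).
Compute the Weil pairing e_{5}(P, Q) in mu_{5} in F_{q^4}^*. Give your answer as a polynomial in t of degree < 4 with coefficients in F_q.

104861301570646 + 32732329832970*t + 153911037146461*t^2 + 12644330094469*t^3

Alternating bilinearity on E[5] (values in mu_{5} in F_{171944064825017^4}) gives e(P',Q') = e(P,Q)^det(M).
So e_{5}(P,Q) = e_{5}(P',Q')^{2}, since 3*2 = 1 mod 5.
Edwards->Montgomery: u=(1+y)/(1-y), v=u/x -> 132079788599292v^2=u^3+113221925889884u^2+u; then x_W=51393007270004u+59694602141746: y^2=x^3+63946117474974*x+157058916838165.
Run Miller on y^2=x^3+63946117474974*x+157058916838165 over F_{171944064825017}: ladder 101 (3 bits); e = f_P(D_Q)/f_Q(D_P).
Result: e(P',Q') = 84928151235075 + 57673151084200*t + 132532758426798*t^2 + 123547931245003*t^3.
Finally e_{5}(P,Q) = 104861301570646 + 32732329832970*t + 153911037146461*t^2 + 12644330094469*t^3.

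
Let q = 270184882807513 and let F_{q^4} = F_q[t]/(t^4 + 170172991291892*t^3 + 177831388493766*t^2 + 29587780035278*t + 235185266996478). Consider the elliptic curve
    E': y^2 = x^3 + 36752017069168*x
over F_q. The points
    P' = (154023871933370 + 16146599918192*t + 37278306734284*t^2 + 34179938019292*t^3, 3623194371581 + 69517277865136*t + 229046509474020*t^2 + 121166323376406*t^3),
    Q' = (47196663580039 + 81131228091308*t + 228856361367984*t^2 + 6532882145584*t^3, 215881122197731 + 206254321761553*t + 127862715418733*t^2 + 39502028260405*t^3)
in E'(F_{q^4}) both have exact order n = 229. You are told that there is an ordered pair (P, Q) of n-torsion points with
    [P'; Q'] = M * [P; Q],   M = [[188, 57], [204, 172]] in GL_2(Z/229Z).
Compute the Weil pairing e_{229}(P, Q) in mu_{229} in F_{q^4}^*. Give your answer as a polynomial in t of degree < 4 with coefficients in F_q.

265245912528628 + 109363721735394*t + 55405799737774*t^2 + 9469645319284*t^3

The 229-Weil pairing on E[229] over F_{270184882807513} is alternating-bilinear: e_{229}(P',Q') = e_{229}(P,Q)^det(M).
Hence e(P,Q) = e(P',Q')^{222} where 222 = 98^{-1} mod 229.
Miller loop for e_{229} over F_{270184882807513^4}: bits of 229 = 11100101; 7 double steps + 4 add steps, l/v at each.
The quotient is 33510602850143 + 155672625860463*t + 59698084907572*t^2 + 188152119452180*t^3.
(33510602850143 + 155672625860463*t + 59698084907572*t^2 + 188152119452180*t^3)^{222} mod (270184882807513,f) = 265245912528628 + 109363721735394*t + 55405799737774*t^2 + 9469645319284*t^3.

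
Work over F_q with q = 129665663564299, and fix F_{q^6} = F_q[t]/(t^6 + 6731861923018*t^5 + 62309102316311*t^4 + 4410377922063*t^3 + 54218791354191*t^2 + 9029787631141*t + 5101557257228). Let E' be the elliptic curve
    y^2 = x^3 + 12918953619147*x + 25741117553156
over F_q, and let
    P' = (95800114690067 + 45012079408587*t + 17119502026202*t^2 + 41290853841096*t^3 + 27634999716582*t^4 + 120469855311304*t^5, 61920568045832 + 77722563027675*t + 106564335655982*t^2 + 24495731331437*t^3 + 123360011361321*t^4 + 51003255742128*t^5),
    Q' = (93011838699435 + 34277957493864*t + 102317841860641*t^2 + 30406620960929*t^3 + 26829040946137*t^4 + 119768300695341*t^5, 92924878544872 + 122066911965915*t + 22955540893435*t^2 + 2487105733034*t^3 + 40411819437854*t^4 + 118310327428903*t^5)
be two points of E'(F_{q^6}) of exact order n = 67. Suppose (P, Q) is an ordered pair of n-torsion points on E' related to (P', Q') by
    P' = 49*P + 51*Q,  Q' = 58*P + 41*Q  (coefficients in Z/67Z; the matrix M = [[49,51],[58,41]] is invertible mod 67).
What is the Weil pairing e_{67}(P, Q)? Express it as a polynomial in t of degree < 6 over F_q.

The 67-Weil pairing on E[67] over F_{129665663564299} is alternating-bilinear: e_{67}(P',Q') = e_{67}(P,Q)^det(M).
det(M) mod 67 = 56; its inverse in (Z/67)^* is 6 (check: 56*6 mod 67 = 1).
Miller loop for e_{67} over F_{129665663564299^6}: bits of 67 = 1000011; 6 double steps + 2 add steps, l/v at each.
e_{67}(P',Q') = 84680633860534 + 44499498074291*t + 64689373133463*t^2 + 117795720456772*t^3 + 33292057896000*t^4 + 121911403232499*t^5.
(84680633860534 + 44499498074291*t + 64689373133463*t^2 + 117795720456772*t^3 + 33292057896000*t^4 + 121911403232499*t^5)^{6} mod (129665663564299,f) = 107081734944337 + 68620887450955*t + 63770850080300*t^2 + 23770892622490*t^3 + 66598406246590*t^4 + 42826553237415*t^5.

107081734944337 + 68620887450955*t + 63770850080300*t^2 + 23770892622490*t^3 + 66598406246590*t^4 + 42826553237415*t^5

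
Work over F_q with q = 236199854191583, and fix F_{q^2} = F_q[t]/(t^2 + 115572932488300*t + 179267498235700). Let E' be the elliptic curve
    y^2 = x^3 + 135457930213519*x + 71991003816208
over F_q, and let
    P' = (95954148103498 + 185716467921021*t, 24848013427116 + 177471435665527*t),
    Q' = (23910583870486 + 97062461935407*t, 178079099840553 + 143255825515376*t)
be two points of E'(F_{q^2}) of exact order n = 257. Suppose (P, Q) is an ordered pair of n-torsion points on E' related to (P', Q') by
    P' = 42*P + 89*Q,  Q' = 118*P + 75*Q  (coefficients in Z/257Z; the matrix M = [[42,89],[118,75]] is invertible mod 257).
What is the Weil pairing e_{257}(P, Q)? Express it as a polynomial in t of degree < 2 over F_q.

e_{257} is bilinear + alternating on E[257], so e_{257}(42*P + 89*Q, 118*P + 75*Q) = e_{257}(P,Q)^(42*75-89*118).
Hence e(P,Q) = e(P',Q')^{28} where 28 = 101^{-1} mod 257.
9-bit Miller (100000001) on E'/F_{236199854191583} with a'=135457930213519, b'=71991003816208: accumulate tangent/chord ratios at Q'+S and P'+S'.
f_P(D_Q)/f_Q(D_P) = 32810212813427 + 178404197244081*t.
Raise to 28: e(P,Q) = 1924841315534 + 154252028244342*t in mu_{257}.

1924841315534 + 154252028244342*t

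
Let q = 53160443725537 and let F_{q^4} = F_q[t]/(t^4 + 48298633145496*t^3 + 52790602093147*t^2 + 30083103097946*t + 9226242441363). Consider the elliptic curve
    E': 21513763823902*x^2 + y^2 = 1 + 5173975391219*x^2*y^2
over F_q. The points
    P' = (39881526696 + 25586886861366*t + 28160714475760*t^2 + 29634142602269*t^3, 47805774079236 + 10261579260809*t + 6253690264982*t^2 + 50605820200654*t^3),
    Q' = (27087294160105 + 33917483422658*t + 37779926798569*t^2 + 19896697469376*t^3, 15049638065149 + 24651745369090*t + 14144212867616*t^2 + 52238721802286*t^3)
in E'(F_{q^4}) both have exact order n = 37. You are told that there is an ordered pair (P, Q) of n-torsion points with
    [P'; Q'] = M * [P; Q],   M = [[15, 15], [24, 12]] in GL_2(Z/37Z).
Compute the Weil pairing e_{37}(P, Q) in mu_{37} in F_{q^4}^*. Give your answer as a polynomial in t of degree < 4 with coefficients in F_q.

Under M = [[15,15],[24,12]] in GL_2(Z/37), e_{37}(P',Q') = e_{37}(P,Q)^(15*12-15*24 mod 37).
det M = 15*12 - 15*24 = -180 = 5 (mod 37); 5^{-1} = 15 (mod 37).
Edwards->Montgomery: u=(1+y)/(1-y), v=u/x -> 51751755339386v^2=u^3+42960610011360u^2+u; then x_W=17375058039555u+31028178398622: y^2=x^3+43257613387862*x.
n = 37 = (100101)_2 (6 bits, wt 3); accumulate f_{37,P'}(Q'+S)/f_{37,P'}(S) along the 5-step ladder.
Result: e(P',Q') = 40587648302832 + 6560553236593*t + 47650100058997*t^2 + 33231779285316*t^3.
Hence e(P,Q) = 8281827459357 + 39755426793944*t + 7071713712490*t^2 + 42289026914704*t^3 in F_{53160443725537^4}^*.

8281827459357 + 39755426793944*t + 7071713712490*t^2 + 42289026914704*t^3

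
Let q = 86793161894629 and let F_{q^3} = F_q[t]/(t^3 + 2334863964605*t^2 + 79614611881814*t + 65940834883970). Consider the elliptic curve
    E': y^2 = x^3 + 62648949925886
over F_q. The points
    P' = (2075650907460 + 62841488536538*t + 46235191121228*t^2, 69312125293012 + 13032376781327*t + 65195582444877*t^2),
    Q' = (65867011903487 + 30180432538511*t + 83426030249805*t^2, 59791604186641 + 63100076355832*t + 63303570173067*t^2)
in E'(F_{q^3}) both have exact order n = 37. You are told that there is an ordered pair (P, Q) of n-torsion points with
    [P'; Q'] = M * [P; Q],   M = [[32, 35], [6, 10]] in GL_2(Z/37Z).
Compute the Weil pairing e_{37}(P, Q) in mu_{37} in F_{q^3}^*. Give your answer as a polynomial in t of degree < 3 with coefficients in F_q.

6287851362510 + 36357263414480*t + 48213376422536*t^2

Alternating bilinearity on E[37] (values in mu_{37} in F_{86793161894629^3}) gives e(P',Q') = e(P,Q)^det(M).
det M = 32*10 - 35*6 = 110 = 36 (mod 37); 36^{-1} = 36 (mod 37).
Build f_{37,P'} and f_{37,Q'} via the 6-bit ladder of 37=100101_2; evaluate at shifted divisors; quotient in F_{86793161894629^3}.
The quotient is 59512676952054 + 2433689247158*t + 68526496304551*t^2.
e_{37}(P,Q) = (59512676952054 + 2433689247158*t + 68526496304551*t^2)^{36} = 6287851362510 + 36357263414480*t + 48213376422536*t^2.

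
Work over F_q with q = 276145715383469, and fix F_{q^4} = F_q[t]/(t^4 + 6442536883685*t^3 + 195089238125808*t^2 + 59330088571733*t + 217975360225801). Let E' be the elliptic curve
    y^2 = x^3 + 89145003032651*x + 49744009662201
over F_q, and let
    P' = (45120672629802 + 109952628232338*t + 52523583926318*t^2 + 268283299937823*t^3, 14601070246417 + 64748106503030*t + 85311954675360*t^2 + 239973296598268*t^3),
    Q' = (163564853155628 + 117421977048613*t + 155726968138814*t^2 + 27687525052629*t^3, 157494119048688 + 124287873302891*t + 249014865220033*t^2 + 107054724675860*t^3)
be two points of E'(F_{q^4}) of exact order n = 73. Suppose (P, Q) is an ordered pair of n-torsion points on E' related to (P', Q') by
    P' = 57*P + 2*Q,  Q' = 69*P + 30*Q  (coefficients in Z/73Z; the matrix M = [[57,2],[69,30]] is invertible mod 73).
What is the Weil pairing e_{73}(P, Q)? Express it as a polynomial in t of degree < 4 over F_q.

220251723571620 + 2423056487244*t + 215091453792146*t^2 + 230318945840309*t^3

The 73-Weil pairing on E[73] over F_{276145715383469} is alternating-bilinear: e_{73}(P',Q') = e_{73}(P,Q)^det(M).
57*30 - 2*69 = 1572; reduced mod 73: det = 39, inverse 15.
Build f_{73,P'} and f_{73,Q'} via the 7-bit ladder of 73=1001001_2; evaluate at shifted divisors; quotient in F_{276145715383469^4}.
So e_{73}(P',Q') = 73358052727732 + 143404804178602*t + 195237997697643*t^2 + 138195739382379*t^3.
Finally e_{73}(P,Q) = 220251723571620 + 2423056487244*t + 215091453792146*t^2 + 230318945840309*t^3.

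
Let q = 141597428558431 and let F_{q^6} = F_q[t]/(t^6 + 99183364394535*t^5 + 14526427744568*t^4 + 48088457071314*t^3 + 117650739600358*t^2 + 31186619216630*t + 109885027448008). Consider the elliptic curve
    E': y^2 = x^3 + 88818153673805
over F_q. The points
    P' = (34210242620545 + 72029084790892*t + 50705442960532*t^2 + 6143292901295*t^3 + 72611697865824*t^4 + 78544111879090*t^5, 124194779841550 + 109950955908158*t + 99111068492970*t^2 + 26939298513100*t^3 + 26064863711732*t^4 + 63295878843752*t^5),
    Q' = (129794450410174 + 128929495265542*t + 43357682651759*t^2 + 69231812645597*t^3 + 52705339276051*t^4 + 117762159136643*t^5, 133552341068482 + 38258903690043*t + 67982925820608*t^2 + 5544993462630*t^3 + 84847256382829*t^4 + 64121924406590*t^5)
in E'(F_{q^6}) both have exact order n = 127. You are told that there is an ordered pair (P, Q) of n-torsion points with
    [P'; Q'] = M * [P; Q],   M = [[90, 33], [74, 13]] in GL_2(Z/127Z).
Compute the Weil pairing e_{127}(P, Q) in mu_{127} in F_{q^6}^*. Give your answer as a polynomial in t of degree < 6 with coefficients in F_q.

75852041561205 + 103246450550320*t + 64630679218796*t^2 + 84781884435649*t^3 + 49225366655649*t^4 + 40098989024870*t^5

e_{127} is bilinear + alternating on E[127], so e_{127}(90*P + 33*Q, 74*P + 13*Q) = e_{127}(P,Q)^(90*13-33*74).
Inverting 125 mod 127: 63. Thus e_{127}(P,Q) = e(P',Q')^{63}.
Double-and-add over 1111111: 7-1 doublings, 7-1 additions; each step l_{T,T}/v_{2T} or l_{T,P'}/v at Q'+S for random S.
The quotient is 1521631014164 + 47337764055979*t + 31644665521193*t^2 + 62269753681256*t^3 + 110323127196903*t^4 + 49759075229766*t^5.
Finally e_{127}(P,Q) = 75852041561205 + 103246450550320*t + 64630679218796*t^2 + 84781884435649*t^3 + 49225366655649*t^4 + 40098989024870*t^5.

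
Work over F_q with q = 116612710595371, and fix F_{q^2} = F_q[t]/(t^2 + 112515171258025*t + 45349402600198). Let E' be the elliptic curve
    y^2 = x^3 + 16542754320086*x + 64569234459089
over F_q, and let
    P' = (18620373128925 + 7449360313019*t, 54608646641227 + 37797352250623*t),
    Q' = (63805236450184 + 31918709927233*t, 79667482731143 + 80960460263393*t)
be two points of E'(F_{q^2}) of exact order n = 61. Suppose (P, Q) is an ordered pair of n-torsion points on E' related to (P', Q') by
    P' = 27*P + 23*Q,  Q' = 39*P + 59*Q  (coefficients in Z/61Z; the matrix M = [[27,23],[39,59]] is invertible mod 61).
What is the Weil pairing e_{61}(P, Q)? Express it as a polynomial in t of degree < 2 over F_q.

e_{61} is bilinear + alternating on E[61], so e_{61}(27*P + 23*Q, 39*P + 59*Q) = e_{61}(P,Q)^(27*59-23*39).
det M = 27*59 - 23*39 = 696 = 25 (mod 61); 25^{-1} = 22 (mod 61).
Double-and-add over 111101: 6-1 doublings, 5-1 additions; each step l_{T,T}/v_{2T} or l_{T,P'}/v at Q'+S for random S.
f_P(D_Q)/f_Q(D_P) = 51862168747158 + 30609713550217*t.
Thus e_{61}(P,Q) = 99579965079969 + 86946646147384*t.

99579965079969 + 86946646147384*t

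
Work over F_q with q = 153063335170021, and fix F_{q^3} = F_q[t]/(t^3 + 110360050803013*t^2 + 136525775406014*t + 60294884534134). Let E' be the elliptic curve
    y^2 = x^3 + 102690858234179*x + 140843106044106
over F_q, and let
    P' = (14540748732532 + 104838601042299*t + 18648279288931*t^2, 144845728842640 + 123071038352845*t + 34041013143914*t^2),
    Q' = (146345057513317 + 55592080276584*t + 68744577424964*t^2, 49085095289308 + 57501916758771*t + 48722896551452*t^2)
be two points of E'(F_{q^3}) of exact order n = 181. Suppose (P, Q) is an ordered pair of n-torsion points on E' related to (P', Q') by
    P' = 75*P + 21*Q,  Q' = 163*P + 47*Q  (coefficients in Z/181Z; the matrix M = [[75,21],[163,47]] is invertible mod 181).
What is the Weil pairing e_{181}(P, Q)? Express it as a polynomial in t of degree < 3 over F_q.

134168930595802 + 99162825889186*t + 143158034260616*t^2

e_{181} is bilinear + alternating on E[181], so e_{181}(75*P + 21*Q, 163*P + 47*Q) = e_{181}(P,Q)^(75*47-21*163).
Inverting 102 mod 181: 126. Thus e_{181}(P,Q) = e(P',Q')^{126}.
8-bit Miller (10110101) on E'/F_{153063335170021} with a'=102690858234179, b'=140843106044106: accumulate tangent/chord ratios at Q'+S and P'+S'.
The quotient is 13404834398328 + 141596843166009*t + 53477021621172*t^2.
Thus e_{181}(P,Q) = 134168930595802 + 99162825889186*t + 143158034260616*t^2.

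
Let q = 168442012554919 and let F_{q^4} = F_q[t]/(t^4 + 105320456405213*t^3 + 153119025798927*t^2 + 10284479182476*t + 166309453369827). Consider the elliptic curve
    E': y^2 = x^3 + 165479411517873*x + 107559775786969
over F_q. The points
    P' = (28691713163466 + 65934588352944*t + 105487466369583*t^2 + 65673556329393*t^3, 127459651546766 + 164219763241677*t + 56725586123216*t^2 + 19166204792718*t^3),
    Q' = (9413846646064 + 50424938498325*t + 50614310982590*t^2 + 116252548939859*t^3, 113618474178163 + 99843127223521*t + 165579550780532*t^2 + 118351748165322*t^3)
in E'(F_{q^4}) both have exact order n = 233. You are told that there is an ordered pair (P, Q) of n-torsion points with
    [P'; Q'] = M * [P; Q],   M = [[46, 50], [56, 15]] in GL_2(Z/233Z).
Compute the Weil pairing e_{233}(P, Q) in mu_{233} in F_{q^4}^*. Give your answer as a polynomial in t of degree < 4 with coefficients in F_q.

e_{233} is bilinear + alternating on E[233], so e_{233}(46*P + 50*Q, 56*P + 15*Q) = e_{233}(P,Q)^(46*15-50*56).
det M = 46*15 - 50*56 = -2110 = 220 (mod 233); 220^{-1} = 215 (mod 233).
8-bit Miller (11101001) on E'/F_{168442012554919} with a'=165479411517873, b'=107559775786969: accumulate tangent/chord ratios at Q'+S and P'+S'.
The quotient is 75907342841898 + 4414087001724*t + 16694785278266*t^2 + 23357627395828*t^3.
Finally e_{233}(P,Q) = 17629386368275 + 56078923452752*t + 87156560609967*t^2 + 103877053169741*t^3.

17629386368275 + 56078923452752*t + 87156560609967*t^2 + 103877053169741*t^3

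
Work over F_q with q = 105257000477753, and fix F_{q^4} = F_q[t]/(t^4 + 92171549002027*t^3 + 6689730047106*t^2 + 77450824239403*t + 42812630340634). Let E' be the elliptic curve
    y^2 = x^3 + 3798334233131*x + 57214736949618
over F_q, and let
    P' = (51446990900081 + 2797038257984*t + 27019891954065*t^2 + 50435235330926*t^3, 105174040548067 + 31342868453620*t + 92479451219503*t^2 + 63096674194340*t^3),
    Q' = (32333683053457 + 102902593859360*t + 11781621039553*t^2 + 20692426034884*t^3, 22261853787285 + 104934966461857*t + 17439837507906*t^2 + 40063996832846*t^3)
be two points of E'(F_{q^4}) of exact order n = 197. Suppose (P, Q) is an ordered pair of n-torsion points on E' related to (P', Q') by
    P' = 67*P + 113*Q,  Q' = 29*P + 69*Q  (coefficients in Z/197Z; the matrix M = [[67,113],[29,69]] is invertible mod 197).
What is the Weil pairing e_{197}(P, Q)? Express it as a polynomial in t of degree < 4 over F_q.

e_{197}(aP+bQ,cP+dQ) = e_{197}(P,Q)^(ad-bc); with (a,b,c,d)=(67,113,29,69) this gives the det-197 law.
Inverting 164 mod 197: 191. Thus e_{197}(P,Q) = e(P',Q')^{191}.
Miller loop for e_{197} over F_{105257000477753^4}: bits of 197 = 11000101; 7 double steps + 3 add steps, l/v at each.
Miller gives e_{197}(P',Q') = 83807049881571 + 72794890523487*t + 92408073220987*t^2 + 25332798897066*t^3 in F_{105257000477753^4}.
Finally e_{197}(P,Q) = 53946445124817 + 39940105623647*t + 97900458358181*t^2 + 97193600411343*t^3.

53946445124817 + 39940105623647*t + 97900458358181*t^2 + 97193600411343*t^3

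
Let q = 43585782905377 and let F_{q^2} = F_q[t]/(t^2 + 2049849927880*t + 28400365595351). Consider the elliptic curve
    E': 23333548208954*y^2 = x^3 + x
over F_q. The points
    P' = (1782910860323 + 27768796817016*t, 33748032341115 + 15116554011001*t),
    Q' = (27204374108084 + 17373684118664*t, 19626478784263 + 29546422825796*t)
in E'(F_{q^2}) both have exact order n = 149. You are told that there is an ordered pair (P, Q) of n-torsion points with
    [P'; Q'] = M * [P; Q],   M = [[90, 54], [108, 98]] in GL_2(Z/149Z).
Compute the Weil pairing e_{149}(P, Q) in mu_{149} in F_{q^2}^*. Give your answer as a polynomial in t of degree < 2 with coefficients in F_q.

18122936896722 + 37133282703171*t

Alternating bilinearity on E[149] (values in mu_{149} in F_{43585782905377^2}) gives e(P',Q') = e(P,Q)^det(M).
Inverting 8 mod 149: 56. Thus e_{149}(P,Q) = e(P',Q')^{56}.
Undo Montgomery via alpha=0, beta=7675056600381: (a',b')=(35727826906782,0) over F_{43585782905377}.
Double-and-add over 10010101: 8-1 doublings, 4-1 additions; each step l_{T,T}/v_{2T} or l_{T,P'}/v at Q'+S for random S.
So e_{149}(P',Q') = 17218453949237 + 29562190596021*t.
Hence e(P,Q) = 18122936896722 + 37133282703171*t in F_{43585782905377^2}^*.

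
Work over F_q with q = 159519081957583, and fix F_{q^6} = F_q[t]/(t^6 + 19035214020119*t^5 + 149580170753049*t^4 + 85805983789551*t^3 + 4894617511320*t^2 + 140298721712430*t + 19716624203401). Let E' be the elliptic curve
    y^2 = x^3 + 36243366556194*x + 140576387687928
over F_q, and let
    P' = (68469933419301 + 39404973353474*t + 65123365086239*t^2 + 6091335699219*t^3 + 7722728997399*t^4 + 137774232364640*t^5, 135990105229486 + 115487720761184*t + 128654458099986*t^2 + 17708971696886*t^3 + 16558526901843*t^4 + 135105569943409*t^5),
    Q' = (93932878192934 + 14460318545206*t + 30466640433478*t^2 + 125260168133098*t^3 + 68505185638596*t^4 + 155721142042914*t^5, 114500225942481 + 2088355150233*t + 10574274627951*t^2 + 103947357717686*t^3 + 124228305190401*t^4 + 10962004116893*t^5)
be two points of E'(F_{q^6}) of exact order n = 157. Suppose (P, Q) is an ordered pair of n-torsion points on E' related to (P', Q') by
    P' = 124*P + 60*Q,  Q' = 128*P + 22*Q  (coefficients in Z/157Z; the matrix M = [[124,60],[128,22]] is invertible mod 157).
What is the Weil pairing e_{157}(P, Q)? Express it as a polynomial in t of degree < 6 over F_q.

102134461097351 + 14613073166545*t + 2316084513059*t^2 + 87882216323881*t^3 + 89317718560149*t^4 + 63746866582590*t^5

Alternating bilinearity on E[157] (values in mu_{157} in F_{159519081957583^6}) gives e(P',Q') = e(P,Q)^det(M).
Hence e(P,Q) = e(P',Q')^{24} where 24 = 72^{-1} mod 157.
8-bit Miller (10011101) on E'/F_{159519081957583} with a'=36243366556194, b'=140576387687928: accumulate tangent/chord ratios at Q'+S and P'+S'.
e_{157}(P',Q') = 12299697204679 + 43662150680460*t + 91236174534485*t^2 + 107684974700655*t^3 + 69501187201885*t^4 + 104760939118703*t^5.
Thus e_{157}(P,Q) = 102134461097351 + 14613073166545*t + 2316084513059*t^2 + 87882216323881*t^3 + 89317718560149*t^4 + 63746866582590*t^5.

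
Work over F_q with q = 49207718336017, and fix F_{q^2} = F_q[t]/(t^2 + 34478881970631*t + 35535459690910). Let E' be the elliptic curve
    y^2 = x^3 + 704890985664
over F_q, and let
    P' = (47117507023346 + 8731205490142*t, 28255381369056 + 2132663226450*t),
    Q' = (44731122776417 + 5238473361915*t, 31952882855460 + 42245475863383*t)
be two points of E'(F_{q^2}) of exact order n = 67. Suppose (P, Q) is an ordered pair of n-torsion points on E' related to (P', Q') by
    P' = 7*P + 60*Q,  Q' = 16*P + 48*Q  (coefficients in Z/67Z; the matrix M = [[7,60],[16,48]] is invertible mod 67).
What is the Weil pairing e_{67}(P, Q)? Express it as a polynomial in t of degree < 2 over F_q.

42194308049912 + 12690720022606*t

Under M = [[7,60],[16,48]] in GL_2(Z/67), e_{67}(P',Q') = e_{67}(P,Q)^(7*48-60*16 mod 67).
det(M) mod 67 = 46; its inverse in (Z/67)^* is 51 (check: 46*51 mod 67 = 1).
Run Miller on y^2=x^3+704890985664 over F_{49207718336017}: ladder 1000011 (7 bits); e = f_P(D_Q)/f_Q(D_P).
The quotient is 10952325298507 + 28011553038746*t.
Hence e(P,Q) = 42194308049912 + 12690720022606*t in F_{49207718336017^2}^*.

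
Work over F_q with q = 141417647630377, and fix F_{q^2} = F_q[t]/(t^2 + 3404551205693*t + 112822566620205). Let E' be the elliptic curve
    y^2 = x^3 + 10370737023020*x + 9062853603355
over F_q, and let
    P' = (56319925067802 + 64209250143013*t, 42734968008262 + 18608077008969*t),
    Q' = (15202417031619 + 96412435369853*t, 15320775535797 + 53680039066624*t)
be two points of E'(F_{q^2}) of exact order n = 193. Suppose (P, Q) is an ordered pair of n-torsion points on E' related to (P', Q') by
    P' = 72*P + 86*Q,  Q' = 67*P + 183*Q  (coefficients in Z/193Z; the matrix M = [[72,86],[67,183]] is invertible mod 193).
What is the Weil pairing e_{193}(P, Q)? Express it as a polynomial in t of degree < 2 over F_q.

43505584015167 + 94382628389556*t

e_{193} is bilinear + alternating on E[193], so e_{193}(72*P + 86*Q, 67*P + 183*Q) = e_{193}(P,Q)^(72*183-86*67).
det(M) mod 193 = 80; its inverse in (Z/193)^* is 152 (check: 80*152 mod 193 = 1).
Run Miller on y^2=x^3+10370737023020*x+9062853603355 over F_{141417647630377}: ladder 11000001 (8 bits); e = f_P(D_Q)/f_Q(D_P).
So e_{193}(P',Q') = 29030454359712 + 115094390887185*t.
(29030454359712 + 115094390887185*t)^{152} mod (141417647630377,f) = 43505584015167 + 94382628389556*t.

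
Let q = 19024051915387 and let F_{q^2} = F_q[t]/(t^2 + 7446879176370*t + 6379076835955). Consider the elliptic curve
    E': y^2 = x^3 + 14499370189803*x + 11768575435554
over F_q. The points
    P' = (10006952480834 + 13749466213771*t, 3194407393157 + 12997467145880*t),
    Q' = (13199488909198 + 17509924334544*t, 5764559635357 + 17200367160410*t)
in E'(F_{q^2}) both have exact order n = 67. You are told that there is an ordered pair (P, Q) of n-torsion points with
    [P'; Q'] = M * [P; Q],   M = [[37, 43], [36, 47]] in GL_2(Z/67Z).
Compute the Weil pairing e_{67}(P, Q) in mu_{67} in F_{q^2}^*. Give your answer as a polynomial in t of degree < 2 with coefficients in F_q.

Since e_{67}(P,P)=e_{67}(Q,Q)=1 and e_{67}(Q,P)=e_{67}(P,Q)^{-1}, expanding e_{67}(37*P + 43*Q,36*P + 47*Q) leaves e(P,Q)^det(M).
So e_{67}(P,Q) = e_{67}(P',Q')^{20}, since 57*20 = 1 mod 67.
n = 67 = (1000011)_2 (7 bits, wt 3); accumulate f_{67,P'}(Q'+S)/f_{67,P'}(S) along the 6-step ladder.
Result: e(P',Q') = 17963822362819 + 15961711713214*t.
Raise to 20: e(P,Q) = 3846911371944 + 18055820146941*t in mu_{67}.

3846911371944 + 18055820146941*t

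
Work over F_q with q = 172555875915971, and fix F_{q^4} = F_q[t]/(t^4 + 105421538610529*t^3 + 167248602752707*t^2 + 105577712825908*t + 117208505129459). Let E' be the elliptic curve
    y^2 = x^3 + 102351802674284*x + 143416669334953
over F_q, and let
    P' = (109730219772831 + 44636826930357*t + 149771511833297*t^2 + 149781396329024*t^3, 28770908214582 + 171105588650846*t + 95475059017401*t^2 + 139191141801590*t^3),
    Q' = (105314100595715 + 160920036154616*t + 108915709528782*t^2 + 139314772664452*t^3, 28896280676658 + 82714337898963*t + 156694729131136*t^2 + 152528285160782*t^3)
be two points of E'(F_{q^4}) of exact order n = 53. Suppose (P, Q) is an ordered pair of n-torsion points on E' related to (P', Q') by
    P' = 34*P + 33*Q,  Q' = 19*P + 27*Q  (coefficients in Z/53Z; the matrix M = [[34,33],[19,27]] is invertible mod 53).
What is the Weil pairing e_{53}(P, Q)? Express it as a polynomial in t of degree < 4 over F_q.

25311676471703 + 14671096389399*t + 48336846964896*t^2 + 42536159674130*t^3

Since e_{53}(P,P)=e_{53}(Q,Q)=1 and e_{53}(Q,P)=e_{53}(P,Q)^{-1}, expanding e_{53}(34*P + 33*Q,19*P + 27*Q) leaves e(P,Q)^det(M).
34*27 - 33*19 = 291; reduced mod 53: det = 26, inverse 51.
Miller loop for e_{53} over F_{172555875915971^4}: bits of 53 = 110101; 5 double steps + 3 add steps, l/v at each.
So e_{53}(P',Q') = 55782413025106 + 19742104302273*t + 12493099231317*t^2 + 669960573498*t^3.
Raise to 51: e(P,Q) = 25311676471703 + 14671096389399*t + 48336846964896*t^2 + 42536159674130*t^3 in mu_{53}.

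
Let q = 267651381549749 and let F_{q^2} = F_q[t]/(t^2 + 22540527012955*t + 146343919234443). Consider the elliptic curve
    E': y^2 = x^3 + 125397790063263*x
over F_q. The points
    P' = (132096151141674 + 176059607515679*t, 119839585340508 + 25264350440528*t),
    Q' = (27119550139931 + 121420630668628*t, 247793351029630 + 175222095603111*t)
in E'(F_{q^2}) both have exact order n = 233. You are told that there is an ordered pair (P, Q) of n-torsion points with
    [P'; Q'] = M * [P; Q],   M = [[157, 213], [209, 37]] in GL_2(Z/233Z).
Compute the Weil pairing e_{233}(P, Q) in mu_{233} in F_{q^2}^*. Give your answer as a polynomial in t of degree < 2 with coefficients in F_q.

266411615540721 + 43374096107112*t

Under M = [[157,213],[209,37]] in GL_2(Z/233), e_{233}(P',Q') = e_{233}(P,Q)^(157*37-213*209 mod 233).
Hence e(P,Q) = e(P',Q')^{132} where 132 = 203^{-1} mod 233.
8-bit Miller (11101001) on E'/F_{267651381549749} with a'=125397790063263, b'=0: accumulate tangent/chord ratios at Q'+S and P'+S'.
e_{233}(P',Q') = 234435883596233 + 229660776999325*t.
Thus e_{233}(P,Q) = 266411615540721 + 43374096107112*t.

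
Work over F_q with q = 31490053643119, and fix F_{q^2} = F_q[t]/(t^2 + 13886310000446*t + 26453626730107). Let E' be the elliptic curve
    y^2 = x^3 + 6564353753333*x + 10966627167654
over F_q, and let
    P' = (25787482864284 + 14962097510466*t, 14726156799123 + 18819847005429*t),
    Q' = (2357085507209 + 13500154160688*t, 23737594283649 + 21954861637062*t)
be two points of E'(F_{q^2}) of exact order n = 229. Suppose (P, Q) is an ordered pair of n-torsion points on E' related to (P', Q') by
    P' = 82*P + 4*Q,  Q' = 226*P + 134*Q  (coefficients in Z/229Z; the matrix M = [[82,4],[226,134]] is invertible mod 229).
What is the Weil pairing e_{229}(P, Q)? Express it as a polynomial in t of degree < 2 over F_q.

Since e_{229}(P,P)=e_{229}(Q,Q)=1 and e_{229}(Q,P)=e_{229}(P,Q)^{-1}, expanding e_{229}(82*P + 4*Q,226*P + 134*Q) leaves e(P,Q)^det(M).
Inverting 8 mod 229: 86. Thus e_{229}(P,Q) = e(P',Q')^{86}.
Run Miller on y^2=x^3+6564353753333*x+10966627167654 over F_{31490053643119}: ladder 11100101 (8 bits); e = f_P(D_Q)/f_Q(D_P).
Result: e(P',Q') = 383699235172 + 8078295210638*t.
Raise to 86: e(P,Q) = 2752785671410 + 20734967418335*t in mu_{229}.

2752785671410 + 20734967418335*t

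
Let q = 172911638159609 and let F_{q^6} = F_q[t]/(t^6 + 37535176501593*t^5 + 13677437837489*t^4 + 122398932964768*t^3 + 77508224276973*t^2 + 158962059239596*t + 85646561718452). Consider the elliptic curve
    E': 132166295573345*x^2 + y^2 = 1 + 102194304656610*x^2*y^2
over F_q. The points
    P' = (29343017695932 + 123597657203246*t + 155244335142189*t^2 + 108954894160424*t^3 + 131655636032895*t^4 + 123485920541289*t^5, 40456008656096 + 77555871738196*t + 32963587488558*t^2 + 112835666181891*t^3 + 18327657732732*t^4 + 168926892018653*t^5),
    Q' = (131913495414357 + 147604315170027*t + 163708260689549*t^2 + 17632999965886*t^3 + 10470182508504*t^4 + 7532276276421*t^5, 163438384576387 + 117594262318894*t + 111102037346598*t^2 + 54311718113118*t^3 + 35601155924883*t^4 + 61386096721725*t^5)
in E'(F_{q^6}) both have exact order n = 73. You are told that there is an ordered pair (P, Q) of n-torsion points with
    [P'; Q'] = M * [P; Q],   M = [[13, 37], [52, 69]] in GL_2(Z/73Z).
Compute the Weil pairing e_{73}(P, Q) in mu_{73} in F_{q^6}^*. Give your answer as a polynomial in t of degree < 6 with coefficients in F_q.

Since e_{73}(P,P)=e_{73}(Q,Q)=1 and e_{73}(Q,P)=e_{73}(P,Q)^{-1}, expanding e_{73}(13*P + 37*Q,52*P + 69*Q) leaves e(P,Q)^det(M).
det(M) mod 73 = 68; its inverse in (Z/73)^* is 29 (check: 68*29 mod 73 = 1).
Map (x,y)_Ed via u=(1+y)/(1-y), v=(1+y)/((1-y)x) to Montgomery A=53575777217413,B=93039258482525; then to (a',b')=(113890175213694,136564090875841).
Build f_{73,P'} and f_{73,Q'} via the 7-bit ladder of 73=1001001_2; evaluate at shifted divisors; quotient in F_{172911638159609^6}.
So e_{73}(P',Q') = 111327689379575 + 161122239268096*t + 129477158136487*t^2 + 60723407725809*t^3 + 129236275816846*t^4 + 50025788013610*t^5.
Hence e(P,Q) = 3333824703204 + 14986008775528*t + 99618034916788*t^2 + 62601371407820*t^3 + 34692099403464*t^4 + 32920506965751*t^5 in F_{172911638159609^6}^*.

3333824703204 + 14986008775528*t + 99618034916788*t^2 + 62601371407820*t^3 + 34692099403464*t^4 + 32920506965751*t^5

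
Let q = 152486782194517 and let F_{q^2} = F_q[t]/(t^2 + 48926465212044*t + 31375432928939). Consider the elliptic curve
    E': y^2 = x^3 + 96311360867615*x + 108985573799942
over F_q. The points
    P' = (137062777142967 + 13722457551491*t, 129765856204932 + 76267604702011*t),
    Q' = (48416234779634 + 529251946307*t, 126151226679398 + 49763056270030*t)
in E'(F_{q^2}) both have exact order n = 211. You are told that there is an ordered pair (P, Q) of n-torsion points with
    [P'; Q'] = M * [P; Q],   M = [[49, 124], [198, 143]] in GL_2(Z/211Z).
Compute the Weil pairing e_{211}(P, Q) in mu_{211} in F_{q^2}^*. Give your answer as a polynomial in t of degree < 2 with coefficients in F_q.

Alternating bilinearity on E[211] (values in mu_{211} in F_{152486782194517^2}) gives e(P',Q') = e(P,Q)^det(M).
Inverting 179 mod 211: 178. Thus e_{211}(P,Q) = e(P',Q')^{178}.
n = 211 = (11010011)_2 (8 bits, wt 5); accumulate f_{211,P'}(Q'+S)/f_{211,P'}(S) along the 7-step ladder.
e_{211}(P',Q') = 14412375490097 + 134666376497929*t.
Thus e_{211}(P,Q) = 137950416301904 + 38910808845260*t.

137950416301904 + 38910808845260*t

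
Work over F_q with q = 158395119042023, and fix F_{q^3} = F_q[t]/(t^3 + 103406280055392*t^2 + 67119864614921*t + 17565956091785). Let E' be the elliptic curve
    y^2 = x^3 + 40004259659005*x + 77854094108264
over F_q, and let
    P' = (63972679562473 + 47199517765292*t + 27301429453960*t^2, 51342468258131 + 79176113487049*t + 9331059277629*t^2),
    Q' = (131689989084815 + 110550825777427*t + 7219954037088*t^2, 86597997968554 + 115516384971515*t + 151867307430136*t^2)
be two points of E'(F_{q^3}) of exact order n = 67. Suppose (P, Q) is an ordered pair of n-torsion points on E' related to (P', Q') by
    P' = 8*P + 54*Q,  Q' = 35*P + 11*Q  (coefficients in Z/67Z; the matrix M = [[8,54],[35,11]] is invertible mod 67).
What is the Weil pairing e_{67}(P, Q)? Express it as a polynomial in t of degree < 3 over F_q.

5083221033271 + 2526291225826*t + 50398894438697*t^2

The 67-Weil pairing on E[67] over F_{158395119042023} is alternating-bilinear: e_{67}(P',Q') = e_{67}(P,Q)^det(M).
det M = 8*11 - 54*35 = -1802 = 7 (mod 67); 7^{-1} = 48 (mod 67).
7-bit Miller (1000011) on E'/F_{158395119042023} with a'=40004259659005, b'=77854094108264: accumulate tangent/chord ratios at Q'+S and P'+S'.
f_P(D_Q)/f_Q(D_P) = 96434432467157 + 53343627331482*t + 59827986086133*t^2.
Raise to 48: e(P,Q) = 5083221033271 + 2526291225826*t + 50398894438697*t^2 in mu_{67}.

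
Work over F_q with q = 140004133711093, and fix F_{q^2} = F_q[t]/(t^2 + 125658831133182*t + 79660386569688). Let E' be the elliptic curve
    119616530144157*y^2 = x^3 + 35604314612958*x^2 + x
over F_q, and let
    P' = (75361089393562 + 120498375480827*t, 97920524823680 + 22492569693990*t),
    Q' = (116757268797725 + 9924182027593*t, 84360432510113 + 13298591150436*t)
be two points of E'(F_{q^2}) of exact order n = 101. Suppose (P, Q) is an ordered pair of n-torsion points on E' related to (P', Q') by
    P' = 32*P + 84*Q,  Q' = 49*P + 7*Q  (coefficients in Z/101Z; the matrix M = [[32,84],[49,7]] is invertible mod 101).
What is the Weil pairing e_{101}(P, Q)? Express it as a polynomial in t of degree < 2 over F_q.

114351975476102 + 122929278619930*t

The 101-Weil pairing on E[101] over F_{140004133711093} is alternating-bilinear: e_{101}(P',Q') = e_{101}(P,Q)^det(M).
Inverting 47 mod 101: 43. Thus e_{101}(P,Q) = e(P',Q')^{43}.
Set x_W=1653587635936*u+91088154570, y_W=1653587635936*v; then E': y_W^2=x_W^3+94754742040764*x_W+42375882519229.
Run Miller on y^2=x^3+94754742040764*x+42375882519229 over F_{140004133711093}: ladder 1100101 (7 bits); e = f_P(D_Q)/f_Q(D_P).
Miller gives e_{101}(P',Q') = 89158361129312 + 24796827059006*t in F_{140004133711093^2}.
Finally e_{101}(P,Q) = 114351975476102 + 122929278619930*t.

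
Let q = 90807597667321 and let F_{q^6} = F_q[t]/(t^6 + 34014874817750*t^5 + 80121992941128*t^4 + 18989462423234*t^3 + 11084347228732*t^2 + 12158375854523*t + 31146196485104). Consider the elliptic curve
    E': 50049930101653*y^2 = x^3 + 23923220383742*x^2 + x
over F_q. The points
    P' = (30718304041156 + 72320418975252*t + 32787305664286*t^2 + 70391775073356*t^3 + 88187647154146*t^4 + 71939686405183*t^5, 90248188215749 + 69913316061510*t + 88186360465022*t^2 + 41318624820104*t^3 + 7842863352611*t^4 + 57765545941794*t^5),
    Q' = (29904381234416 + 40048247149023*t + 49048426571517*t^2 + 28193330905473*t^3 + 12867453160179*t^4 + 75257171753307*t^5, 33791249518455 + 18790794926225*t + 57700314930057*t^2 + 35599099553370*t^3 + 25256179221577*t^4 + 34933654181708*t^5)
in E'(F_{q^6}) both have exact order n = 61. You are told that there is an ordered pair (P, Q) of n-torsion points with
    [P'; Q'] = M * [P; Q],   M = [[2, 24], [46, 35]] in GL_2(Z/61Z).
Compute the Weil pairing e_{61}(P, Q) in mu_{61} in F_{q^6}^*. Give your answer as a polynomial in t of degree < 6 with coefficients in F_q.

3238007301019 + 81316589231556*t + 31008244568588*t^2 + 18129319483903*t^3 + 51685653165945*t^4 + 48652482762054*t^5

Under M = [[2,24],[46,35]] in GL_2(Z/61), e_{61}(P',Q') = e_{61}(P,Q)^(2*35-24*46 mod 61).
2*35 - 24*46 = -1034; reduced mod 61: det = 3, inverse 41.
Undo Montgomery via alpha=68115916986615, beta=838300007371: (a',b')=(55835624342783,64512699397312) over F_{90807597667321}.
Miller loop for e_{61} over F_{90807597667321^6}: bits of 61 = 111101; 5 double steps + 4 add steps, l/v at each.
Result: e(P',Q') = 49445733383652 + 83217199348384*t + 68012855058608*t^2 + 13952003635033*t^3 + 56230211559932*t^4 + 48466293984022*t^5.
Hence e(P,Q) = 3238007301019 + 81316589231556*t + 31008244568588*t^2 + 18129319483903*t^3 + 51685653165945*t^4 + 48652482762054*t^5 in F_{90807597667321^6}^*.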